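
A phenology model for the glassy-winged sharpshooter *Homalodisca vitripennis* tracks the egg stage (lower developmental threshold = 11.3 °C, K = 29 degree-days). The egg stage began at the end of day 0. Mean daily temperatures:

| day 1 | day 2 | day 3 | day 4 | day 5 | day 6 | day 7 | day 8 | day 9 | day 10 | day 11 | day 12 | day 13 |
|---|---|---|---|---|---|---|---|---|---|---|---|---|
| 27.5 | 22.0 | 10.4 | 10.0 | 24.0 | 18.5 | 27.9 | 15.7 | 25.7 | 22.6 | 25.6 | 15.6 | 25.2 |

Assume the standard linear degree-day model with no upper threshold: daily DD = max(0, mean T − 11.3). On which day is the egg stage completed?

day 5

Daily DD above 11.3 °C: 16.2, 10.7, 0.0, 0.0, 12.7, 7.2, 16.6, 4.4, 14.4, 11.3, 14.3, 4.3, 13.9.
Cumulative: 16.2, 26.9, 26.9, 26.9, 39.6, 46.8, 63.4, 67.8, 82.2, 93.5, 107.8, 112.1, 126.0.
The total first reaches 29 DD on day 5.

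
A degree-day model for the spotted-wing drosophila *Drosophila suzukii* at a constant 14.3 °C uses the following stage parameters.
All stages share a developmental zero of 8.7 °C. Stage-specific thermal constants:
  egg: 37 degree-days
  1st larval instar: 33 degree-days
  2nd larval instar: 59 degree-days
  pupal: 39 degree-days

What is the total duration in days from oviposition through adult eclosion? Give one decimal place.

30.0 days

Daily accumulation at 14.3 °C = 14.3 − 8.7 = 5.6 DD/day.
Total K = 37 + 33 + 59 + 39 = 168 DD.
Total duration = 168 / 5.6 = 30.000 ≈ 30.0 days.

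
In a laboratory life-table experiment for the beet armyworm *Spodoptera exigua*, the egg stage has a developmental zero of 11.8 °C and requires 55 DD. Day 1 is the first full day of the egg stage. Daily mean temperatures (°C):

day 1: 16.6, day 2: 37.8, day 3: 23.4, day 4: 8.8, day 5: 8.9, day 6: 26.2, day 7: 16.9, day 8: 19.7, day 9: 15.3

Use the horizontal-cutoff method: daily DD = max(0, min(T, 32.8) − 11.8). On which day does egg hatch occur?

day 7

Daily DD above 11.8 °C (capped at 21.0): 4.8, 21.0, 11.6, 0.0, 0.0, 14.4, 5.1, 7.9, 3.5.
Cumulative: 4.8, 25.8, 37.4, 37.4, 37.4, 51.8, 56.9, 64.8, 68.3.
The total first reaches 55 DD on day 7.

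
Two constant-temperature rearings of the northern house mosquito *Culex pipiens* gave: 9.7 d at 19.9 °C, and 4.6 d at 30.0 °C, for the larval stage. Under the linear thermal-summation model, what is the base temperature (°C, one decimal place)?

10.8 °C

Equal thermal constants: D₁(T₁ − T_b) = D₂(T₂ − T_b).
9.7·(19.9 − T_b) = 4.6·(30.0 − T_b)
T_b = (9.7·19.9 − 4.6·30.0) / (9.7 − 4.6) = 55.03 / 5.1 = 10.790 °C ≈ 10.8 °C.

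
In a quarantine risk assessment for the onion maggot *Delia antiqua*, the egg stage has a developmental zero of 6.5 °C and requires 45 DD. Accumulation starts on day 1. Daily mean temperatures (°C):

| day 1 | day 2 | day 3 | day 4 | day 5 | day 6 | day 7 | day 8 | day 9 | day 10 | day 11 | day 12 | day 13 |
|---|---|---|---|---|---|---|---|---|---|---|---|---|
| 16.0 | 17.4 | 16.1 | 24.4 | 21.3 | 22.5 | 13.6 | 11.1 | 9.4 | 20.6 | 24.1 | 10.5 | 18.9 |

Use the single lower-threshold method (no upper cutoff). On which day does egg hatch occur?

day 4

Daily DD above 6.5 °C: 9.5, 10.9, 9.6, 17.9, 14.8, 16.0, 7.1, 4.6, 2.9, 14.1, 17.6, 4.0, 12.4.
Cumulative: 9.5, 20.4, 30.0, 47.9, 62.7, 78.7, 85.8, 90.4, 93.3, 107.4, 125.0, 129.0, 141.4.
The total first reaches 45 DD on day 4.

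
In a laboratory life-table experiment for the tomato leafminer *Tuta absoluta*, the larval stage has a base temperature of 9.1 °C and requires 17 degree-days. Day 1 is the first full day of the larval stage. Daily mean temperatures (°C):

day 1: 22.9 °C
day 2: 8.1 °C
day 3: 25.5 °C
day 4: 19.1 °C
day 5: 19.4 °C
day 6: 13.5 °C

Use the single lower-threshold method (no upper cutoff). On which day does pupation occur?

day 3

Daily DD above 9.1 °C: 13.8, 0.0, 16.4, 10.0, 10.3, 4.4.
Cumulative: 13.8, 13.8, 30.2, 40.2, 50.5, 54.9.
The total first reaches 17 DD on day 3.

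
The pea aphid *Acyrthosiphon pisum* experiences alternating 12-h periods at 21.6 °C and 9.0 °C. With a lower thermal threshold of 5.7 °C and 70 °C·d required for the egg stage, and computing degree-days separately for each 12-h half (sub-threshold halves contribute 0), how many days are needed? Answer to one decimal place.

7.3 days

Day half: max(0, 21.6 − 5.7) × 0.5 = 15.9 × 0.5 = 7.95 DD.
Night half: max(0, 9.0 − 5.7) × 0.5 = 3.3 × 0.5 = 1.65 DD.
Per 24 h: 9.60 DD/day.
Duration = 70 / 9.60 = 7.292 ≈ 7.3 days.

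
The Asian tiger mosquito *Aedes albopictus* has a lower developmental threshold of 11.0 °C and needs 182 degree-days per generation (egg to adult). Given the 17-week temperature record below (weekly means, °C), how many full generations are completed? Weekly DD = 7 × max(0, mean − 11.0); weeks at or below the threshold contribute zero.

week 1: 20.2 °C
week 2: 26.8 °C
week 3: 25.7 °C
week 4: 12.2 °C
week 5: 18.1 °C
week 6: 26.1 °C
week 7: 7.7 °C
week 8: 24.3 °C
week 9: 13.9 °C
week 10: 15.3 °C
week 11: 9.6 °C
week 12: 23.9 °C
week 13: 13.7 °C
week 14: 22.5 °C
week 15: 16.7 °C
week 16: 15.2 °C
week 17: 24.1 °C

Weekly DD (7 × max(0, T̄ − 11.0)): 64.4, 110.6, 102.9, 8.4, 49.7, 105.7, 0.0, 93.1, 20.3, 30.1, 0.0, 90.3, 18.9, 80.5, 39.9, 29.4, 91.7.
Season total = 935.9 DD.
Complete generations = ⌊935.9 / 182⌋ = 5.

5 generations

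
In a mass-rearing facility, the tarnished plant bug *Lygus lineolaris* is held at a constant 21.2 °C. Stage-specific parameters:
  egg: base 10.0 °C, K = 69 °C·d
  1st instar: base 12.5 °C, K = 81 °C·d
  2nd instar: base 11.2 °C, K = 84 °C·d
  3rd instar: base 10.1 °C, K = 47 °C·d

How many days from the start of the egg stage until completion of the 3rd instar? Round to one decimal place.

egg: 69 / (21.2 − 10.0) = 69 / 11.2 = 6.161 d.
1st instar: 81 / (21.2 − 12.5) = 81 / 8.7 = 9.310 d.
2nd instar: 84 / (21.2 − 11.2) = 84 / 10.0 = 8.400 d.
3rd instar: 47 / (21.2 − 10.1) = 47 / 11.1 = 4.234 d.
Sum = 28.105 ≈ 28.1 days.

28.1 days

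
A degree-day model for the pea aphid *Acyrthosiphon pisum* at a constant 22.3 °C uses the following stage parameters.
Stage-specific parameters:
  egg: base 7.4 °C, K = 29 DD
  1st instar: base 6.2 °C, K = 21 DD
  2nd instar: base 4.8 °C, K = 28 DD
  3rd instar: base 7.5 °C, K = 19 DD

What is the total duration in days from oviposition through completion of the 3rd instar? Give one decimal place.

6.1 days

egg: 29 / (22.3 − 7.4) = 29 / 14.9 = 1.946 d.
1st instar: 21 / (22.3 − 6.2) = 21 / 16.1 = 1.304 d.
2nd instar: 28 / (22.3 − 4.8) = 28 / 17.5 = 1.600 d.
3rd instar: 19 / (22.3 − 7.5) = 19 / 14.8 = 1.284 d.
Sum = 6.134 ≈ 6.1 days.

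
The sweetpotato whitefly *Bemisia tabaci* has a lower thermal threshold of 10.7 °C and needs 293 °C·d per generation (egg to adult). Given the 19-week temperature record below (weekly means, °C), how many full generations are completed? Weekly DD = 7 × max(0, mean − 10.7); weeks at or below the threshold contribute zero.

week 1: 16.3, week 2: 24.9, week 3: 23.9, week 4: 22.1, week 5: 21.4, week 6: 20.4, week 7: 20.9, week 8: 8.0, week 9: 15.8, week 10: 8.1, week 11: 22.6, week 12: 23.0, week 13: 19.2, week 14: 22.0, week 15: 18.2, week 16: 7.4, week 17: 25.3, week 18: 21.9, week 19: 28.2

4 generations

Weekly DD (7 × max(0, T̄ − 10.7)): 39.2, 99.4, 92.4, 79.8, 74.9, 67.9, 71.4, 0.0, 35.7, 0.0, 83.3, 86.1, 59.5, 79.1, 52.5, 0.0, 102.2, 78.4, 122.5.
Season total = 1224.3 DD.
Complete generations = ⌊1224.3 / 293⌋ = 4.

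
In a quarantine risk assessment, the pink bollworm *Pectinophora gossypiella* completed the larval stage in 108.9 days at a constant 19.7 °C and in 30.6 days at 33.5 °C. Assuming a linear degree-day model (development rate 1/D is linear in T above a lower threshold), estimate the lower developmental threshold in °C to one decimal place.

14.3 °C

Under the model K = D·(T − T_b), so D₁·(T₁ − T_b) = D₂·(T₂ − T_b).
108.9·(19.7 − T_b) = 30.6·(33.5 − T_b)
T_b = (108.9·19.7 − 30.6·33.5) / (108.9 − 30.6) = 1120.23 / 78.3 = 14.307 °C ≈ 14.3 °C.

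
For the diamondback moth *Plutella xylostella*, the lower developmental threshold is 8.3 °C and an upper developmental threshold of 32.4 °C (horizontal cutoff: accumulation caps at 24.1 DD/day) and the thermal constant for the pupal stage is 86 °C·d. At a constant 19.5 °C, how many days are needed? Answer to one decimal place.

Daily accumulation = 19.5 − 8.3 = 11.2 DD/day.
Duration = 86 / 11.2 = 7.679 ≈ 7.7 days.

7.7 days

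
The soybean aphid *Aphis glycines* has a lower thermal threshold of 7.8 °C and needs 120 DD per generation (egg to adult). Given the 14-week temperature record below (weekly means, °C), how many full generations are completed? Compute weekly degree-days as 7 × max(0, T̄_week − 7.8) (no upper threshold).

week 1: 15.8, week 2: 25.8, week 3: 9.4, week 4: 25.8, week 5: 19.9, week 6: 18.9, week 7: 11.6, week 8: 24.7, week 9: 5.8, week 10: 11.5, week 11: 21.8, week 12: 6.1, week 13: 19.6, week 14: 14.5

Weekly DD (7 × max(0, T̄ − 7.8)): 56.0, 126.0, 11.2, 126.0, 84.7, 77.7, 26.6, 118.3, 0.0, 25.9, 98.0, 0.0, 82.6, 46.9.
Season total = 879.9 DD.
Complete generations = ⌊879.9 / 120⌋ = 7.

7 generations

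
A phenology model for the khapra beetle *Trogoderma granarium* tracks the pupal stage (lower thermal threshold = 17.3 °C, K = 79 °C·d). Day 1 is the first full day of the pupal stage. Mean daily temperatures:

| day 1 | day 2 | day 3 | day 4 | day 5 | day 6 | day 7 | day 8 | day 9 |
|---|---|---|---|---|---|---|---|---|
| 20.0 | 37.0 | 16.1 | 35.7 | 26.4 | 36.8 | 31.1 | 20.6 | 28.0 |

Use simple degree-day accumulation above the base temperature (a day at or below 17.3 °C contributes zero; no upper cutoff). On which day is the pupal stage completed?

Daily DD above 17.3 °C: 2.7, 19.7, 0.0, 18.4, 9.1, 19.5, 13.8, 3.3, 10.7.
Cumulative: 2.7, 22.4, 22.4, 40.8, 49.9, 69.4, 83.2, 86.5, 97.2.
The total first reaches 79 DD on day 7.

day 7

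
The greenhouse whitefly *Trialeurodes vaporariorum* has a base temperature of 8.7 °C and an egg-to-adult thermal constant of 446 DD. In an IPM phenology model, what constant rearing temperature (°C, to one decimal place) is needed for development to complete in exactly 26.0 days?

Required daily accumulation = 446 / 26.0 = 17.154 DD/day.
T = T_base + 17.154 = 8.7 + 17.154 = 25.854 ≈ 25.9 °C.

25.9 °C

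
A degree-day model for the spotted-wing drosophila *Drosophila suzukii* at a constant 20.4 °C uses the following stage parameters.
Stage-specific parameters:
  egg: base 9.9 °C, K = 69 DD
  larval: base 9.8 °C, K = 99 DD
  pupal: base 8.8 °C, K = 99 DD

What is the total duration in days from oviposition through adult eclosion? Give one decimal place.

egg: 69 / (20.4 − 9.9) = 69 / 10.5 = 6.571 d.
larval: 99 / (20.4 − 9.8) = 99 / 10.6 = 9.340 d.
pupal: 99 / (20.4 − 8.8) = 99 / 11.6 = 8.534 d.
Sum = 24.446 ≈ 24.4 days.

24.4 days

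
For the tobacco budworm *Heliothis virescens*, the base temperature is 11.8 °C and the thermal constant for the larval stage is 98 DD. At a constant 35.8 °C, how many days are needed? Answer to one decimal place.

4.1 days

Daily accumulation = 35.8 − 11.8 = 24.0 DD/day.
Duration = 98 / 24.0 = 4.083 ≈ 4.1 days.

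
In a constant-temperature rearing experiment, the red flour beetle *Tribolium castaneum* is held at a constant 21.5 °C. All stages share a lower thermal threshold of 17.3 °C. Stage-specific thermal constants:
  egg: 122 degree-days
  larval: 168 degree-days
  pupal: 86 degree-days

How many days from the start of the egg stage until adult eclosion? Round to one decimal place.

89.5 days

Daily accumulation at 21.5 °C = 21.5 − 17.3 = 4.2 DD/day.
Total K = 122 + 168 + 86 = 376 DD.
Total duration = 376 / 4.2 = 89.524 ≈ 89.5 days.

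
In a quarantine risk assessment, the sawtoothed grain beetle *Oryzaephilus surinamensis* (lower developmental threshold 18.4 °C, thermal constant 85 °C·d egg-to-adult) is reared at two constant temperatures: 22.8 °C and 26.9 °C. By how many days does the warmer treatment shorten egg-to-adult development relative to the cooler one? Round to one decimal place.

9.3 days

At 22.8 °C: 85 / (22.8 − 18.4) = 85 / 4.4 = 19.318 d.
At 26.9 °C: 85 / (26.9 − 18.4) = 85 / 8.5 = 10.000 d.
Difference = |19.318 − 10.000| = 9.318 ≈ 9.3 days.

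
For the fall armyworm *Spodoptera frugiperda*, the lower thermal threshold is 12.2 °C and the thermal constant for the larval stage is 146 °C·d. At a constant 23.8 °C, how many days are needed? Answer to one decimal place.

Daily accumulation = 23.8 − 12.2 = 11.6 DD/day.
Duration = 146 / 11.6 = 12.586 ≈ 12.6 days.

12.6 days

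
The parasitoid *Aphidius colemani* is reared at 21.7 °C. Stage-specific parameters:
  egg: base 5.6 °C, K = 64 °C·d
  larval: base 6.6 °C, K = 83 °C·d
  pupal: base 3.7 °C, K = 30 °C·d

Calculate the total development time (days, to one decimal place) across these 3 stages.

egg: 64 / (21.7 − 5.6) = 64 / 16.1 = 3.975 d.
larval: 83 / (21.7 − 6.6) = 83 / 15.1 = 5.497 d.
pupal: 30 / (21.7 − 3.7) = 30 / 18.0 = 1.667 d.
Sum = 11.139 ≈ 11.1 days.

11.1 days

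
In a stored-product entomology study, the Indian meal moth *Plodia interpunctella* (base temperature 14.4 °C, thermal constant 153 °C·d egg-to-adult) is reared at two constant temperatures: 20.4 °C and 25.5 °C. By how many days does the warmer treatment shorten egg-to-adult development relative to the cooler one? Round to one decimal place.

11.7 days

At 20.4 °C: 153 / (20.4 − 14.4) = 153 / 6.0 = 25.500 d.
At 25.5 °C: 153 / (25.5 − 14.4) = 153 / 11.1 = 13.784 d.
Difference = |25.500 − 13.784| = 11.716 ≈ 11.7 days.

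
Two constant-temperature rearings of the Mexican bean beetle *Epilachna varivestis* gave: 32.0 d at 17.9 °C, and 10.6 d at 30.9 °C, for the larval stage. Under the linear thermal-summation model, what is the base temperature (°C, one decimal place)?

11.5 °C

Linear rate model ⇒ the product D·(T − T_b) is constant across temperatures.
32.0·(17.9 − T_b) = 10.6·(30.9 − T_b)
T_b = (32.0·17.9 − 10.6·30.9) / (32.0 − 10.6) = 245.26 / 21.4 = 11.461 °C ≈ 11.5 °C.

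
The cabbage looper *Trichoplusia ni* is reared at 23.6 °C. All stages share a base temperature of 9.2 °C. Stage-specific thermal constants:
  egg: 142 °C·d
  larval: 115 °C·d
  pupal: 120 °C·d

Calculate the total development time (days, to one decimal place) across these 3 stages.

26.2 days

Daily accumulation at 23.6 °C = 23.6 − 9.2 = 14.4 DD/day.
Total K = 142 + 115 + 120 = 377 DD.
Total duration = 377 / 14.4 = 26.181 ≈ 26.2 days.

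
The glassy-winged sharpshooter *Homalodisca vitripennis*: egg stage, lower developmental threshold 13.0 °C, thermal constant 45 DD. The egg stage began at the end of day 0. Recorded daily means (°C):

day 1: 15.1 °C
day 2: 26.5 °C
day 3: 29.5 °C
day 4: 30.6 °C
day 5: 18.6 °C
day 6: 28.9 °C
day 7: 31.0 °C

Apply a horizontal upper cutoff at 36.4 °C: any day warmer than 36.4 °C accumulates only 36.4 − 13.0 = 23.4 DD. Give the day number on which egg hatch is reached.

day 4

Daily DD above 13.0 °C (capped at 23.4): 2.1, 13.5, 16.5, 17.6, 5.6, 15.9, 18.0.
Cumulative: 2.1, 15.6, 32.1, 49.7, 55.3, 71.2, 89.2.
The total first reaches 45 DD on day 4.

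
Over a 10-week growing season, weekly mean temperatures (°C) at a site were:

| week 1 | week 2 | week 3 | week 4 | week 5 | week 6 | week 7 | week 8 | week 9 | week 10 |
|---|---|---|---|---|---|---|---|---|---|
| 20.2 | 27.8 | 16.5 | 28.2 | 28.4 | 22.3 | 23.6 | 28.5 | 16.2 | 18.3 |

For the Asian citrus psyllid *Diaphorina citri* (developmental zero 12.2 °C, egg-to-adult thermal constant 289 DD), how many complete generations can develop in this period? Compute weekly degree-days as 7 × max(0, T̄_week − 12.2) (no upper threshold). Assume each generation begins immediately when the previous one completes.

Weekly DD (7 × max(0, T̄ − 12.2)): 56.0, 109.2, 30.1, 112.0, 113.4, 70.7, 79.8, 114.1, 28.0, 42.7.
Season total = 756.0 DD.
Complete generations = ⌊756.0 / 289⌋ = 2.

2 generations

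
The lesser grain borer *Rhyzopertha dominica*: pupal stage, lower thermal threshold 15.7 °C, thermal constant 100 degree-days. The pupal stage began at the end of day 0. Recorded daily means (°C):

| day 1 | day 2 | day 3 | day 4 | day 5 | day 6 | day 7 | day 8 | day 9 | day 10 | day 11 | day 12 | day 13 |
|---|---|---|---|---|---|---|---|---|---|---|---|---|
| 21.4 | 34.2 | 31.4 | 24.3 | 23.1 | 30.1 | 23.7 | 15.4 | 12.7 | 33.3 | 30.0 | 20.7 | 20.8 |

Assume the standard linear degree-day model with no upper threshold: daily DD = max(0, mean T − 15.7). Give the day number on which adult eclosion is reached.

day 11

Daily DD above 15.7 °C: 5.7, 18.5, 15.7, 8.6, 7.4, 14.4, 8.0, 0.0, 0.0, 17.6, 14.3, 5.0, 5.1.
Cumulative: 5.7, 24.2, 39.9, 48.5, 55.9, 70.3, 78.3, 78.3, 78.3, 95.9, 110.2, 115.2, 120.3.
The total first reaches 100 DD on day 11.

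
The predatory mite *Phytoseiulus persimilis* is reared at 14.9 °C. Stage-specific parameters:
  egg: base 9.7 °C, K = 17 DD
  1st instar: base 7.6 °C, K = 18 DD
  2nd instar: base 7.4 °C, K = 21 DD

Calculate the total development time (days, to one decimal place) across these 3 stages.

8.5 days

egg: 17 / (14.9 − 9.7) = 17 / 5.2 = 3.269 d.
1st instar: 18 / (14.9 − 7.6) = 18 / 7.3 = 2.466 d.
2nd instar: 21 / (14.9 − 7.4) = 21 / 7.5 = 2.800 d.
Sum = 8.535 ≈ 8.5 days.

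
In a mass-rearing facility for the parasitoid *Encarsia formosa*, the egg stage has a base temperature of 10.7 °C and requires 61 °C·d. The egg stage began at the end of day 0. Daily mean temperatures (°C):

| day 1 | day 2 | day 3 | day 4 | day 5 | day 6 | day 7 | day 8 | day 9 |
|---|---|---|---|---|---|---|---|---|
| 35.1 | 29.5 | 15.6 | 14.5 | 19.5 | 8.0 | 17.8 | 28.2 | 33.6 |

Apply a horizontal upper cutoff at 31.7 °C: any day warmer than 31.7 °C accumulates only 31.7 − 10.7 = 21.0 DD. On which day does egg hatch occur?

day 7

Daily DD above 10.7 °C (capped at 21.0): 21.0, 18.8, 4.9, 3.8, 8.8, 0.0, 7.1, 17.5, 21.0.
Cumulative: 21.0, 39.8, 44.7, 48.5, 57.3, 57.3, 64.4, 81.9, 102.9.
The total first reaches 61 DD on day 7.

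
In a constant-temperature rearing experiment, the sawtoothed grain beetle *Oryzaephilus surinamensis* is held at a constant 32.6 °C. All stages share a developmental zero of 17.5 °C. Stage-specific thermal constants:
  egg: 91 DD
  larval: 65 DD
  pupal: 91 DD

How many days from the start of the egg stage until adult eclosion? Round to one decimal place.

16.4 days

Daily accumulation at 32.6 °C = 32.6 − 17.5 = 15.1 DD/day.
Total K = 91 + 65 + 91 = 247 DD.
Total duration = 247 / 15.1 = 16.358 ≈ 16.4 days.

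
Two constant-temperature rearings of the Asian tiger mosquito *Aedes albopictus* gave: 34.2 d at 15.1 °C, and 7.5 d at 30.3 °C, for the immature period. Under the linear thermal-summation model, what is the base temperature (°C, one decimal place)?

10.8 °C

Under the model K = D·(T − T_b), so D₁·(T₁ − T_b) = D₂·(T₂ − T_b).
34.2·(15.1 − T_b) = 7.5·(30.3 − T_b)
T_b = (34.2·15.1 − 7.5·30.3) / (34.2 − 7.5) = 289.17 / 26.7 = 10.830 °C ≈ 10.8 °C.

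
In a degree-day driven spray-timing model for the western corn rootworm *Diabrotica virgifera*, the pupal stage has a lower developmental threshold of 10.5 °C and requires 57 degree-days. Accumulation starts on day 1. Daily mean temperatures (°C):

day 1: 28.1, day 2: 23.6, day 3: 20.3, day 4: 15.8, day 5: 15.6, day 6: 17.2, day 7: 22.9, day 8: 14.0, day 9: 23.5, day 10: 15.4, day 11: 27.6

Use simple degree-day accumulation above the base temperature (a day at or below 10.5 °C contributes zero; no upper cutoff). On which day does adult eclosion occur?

day 6

Daily DD above 10.5 °C: 17.6, 13.1, 9.8, 5.3, 5.1, 6.7, 12.4, 3.5, 13.0, 4.9, 17.1.
Cumulative: 17.6, 30.7, 40.5, 45.8, 50.9, 57.6, 70.0, 73.5, 86.5, 91.4, 108.5.
The total first reaches 57 DD on day 6.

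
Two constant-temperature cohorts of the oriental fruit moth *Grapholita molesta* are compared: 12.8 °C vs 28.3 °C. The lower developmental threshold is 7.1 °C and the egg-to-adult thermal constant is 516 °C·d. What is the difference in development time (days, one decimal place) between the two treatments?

At 12.8 °C: 516 / (12.8 − 7.1) = 516 / 5.7 = 90.526 d.
At 28.3 °C: 516 / (28.3 − 7.1) = 516 / 21.2 = 24.340 d.
Difference = |90.526 − 24.340| = 66.187 ≈ 66.2 days.

66.2 days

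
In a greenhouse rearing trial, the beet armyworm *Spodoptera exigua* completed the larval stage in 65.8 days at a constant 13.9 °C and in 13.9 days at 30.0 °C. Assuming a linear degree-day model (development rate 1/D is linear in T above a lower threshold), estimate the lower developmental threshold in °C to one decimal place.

Under the model K = D·(T − T_b), so D₁·(T₁ − T_b) = D₂·(T₂ − T_b).
65.8·(13.9 − T_b) = 13.9·(30.0 − T_b)
T_b = (65.8·13.9 − 13.9·30.0) / (65.8 − 13.9) = 497.62 / 51.9 = 9.588 °C ≈ 9.6 °C.

9.6 °C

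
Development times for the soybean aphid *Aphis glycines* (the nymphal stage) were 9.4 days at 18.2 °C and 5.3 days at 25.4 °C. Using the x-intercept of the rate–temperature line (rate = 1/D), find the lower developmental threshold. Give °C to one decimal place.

Linear rate model ⇒ the product D·(T − T_b) is constant across temperatures.
9.4·(18.2 − T_b) = 5.3·(25.4 − T_b)
T_b = (9.4·18.2 − 5.3·25.4) / (9.4 − 5.3) = 36.46 / 4.1 = 8.893 °C ≈ 8.9 °C.

8.9 °C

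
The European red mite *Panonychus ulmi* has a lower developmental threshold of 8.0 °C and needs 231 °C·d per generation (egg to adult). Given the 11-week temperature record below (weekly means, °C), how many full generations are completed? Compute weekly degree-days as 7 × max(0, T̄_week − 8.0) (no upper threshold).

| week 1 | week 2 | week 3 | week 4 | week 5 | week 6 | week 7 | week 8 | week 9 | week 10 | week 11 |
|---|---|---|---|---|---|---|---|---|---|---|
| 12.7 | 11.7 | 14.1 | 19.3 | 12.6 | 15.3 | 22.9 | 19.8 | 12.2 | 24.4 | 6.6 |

2 generations

Weekly DD (7 × max(0, T̄ − 8.0)): 32.9, 25.9, 42.7, 79.1, 32.2, 51.1, 104.3, 82.6, 29.4, 114.8, 0.0.
Season total = 595.0 DD.
Complete generations = ⌊595.0 / 231⌋ = 2.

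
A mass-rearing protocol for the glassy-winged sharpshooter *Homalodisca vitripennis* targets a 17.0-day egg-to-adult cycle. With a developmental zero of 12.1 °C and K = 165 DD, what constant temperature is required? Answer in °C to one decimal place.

21.8 °C

Required daily accumulation = 165 / 17.0 = 9.706 DD/day.
T = T_base + 9.706 = 12.1 + 9.706 = 21.806 ≈ 21.8 °C.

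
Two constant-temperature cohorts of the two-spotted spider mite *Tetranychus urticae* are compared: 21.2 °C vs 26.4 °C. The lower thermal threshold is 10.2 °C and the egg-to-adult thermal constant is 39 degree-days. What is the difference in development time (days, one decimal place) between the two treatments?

At 21.2 °C: 39 / (21.2 − 10.2) = 39 / 11.0 = 3.545 d.
At 26.4 °C: 39 / (26.4 − 10.2) = 39 / 16.2 = 2.407 d.
Difference = |3.545 − 2.407| = 1.138 ≈ 1.1 days.

1.1 days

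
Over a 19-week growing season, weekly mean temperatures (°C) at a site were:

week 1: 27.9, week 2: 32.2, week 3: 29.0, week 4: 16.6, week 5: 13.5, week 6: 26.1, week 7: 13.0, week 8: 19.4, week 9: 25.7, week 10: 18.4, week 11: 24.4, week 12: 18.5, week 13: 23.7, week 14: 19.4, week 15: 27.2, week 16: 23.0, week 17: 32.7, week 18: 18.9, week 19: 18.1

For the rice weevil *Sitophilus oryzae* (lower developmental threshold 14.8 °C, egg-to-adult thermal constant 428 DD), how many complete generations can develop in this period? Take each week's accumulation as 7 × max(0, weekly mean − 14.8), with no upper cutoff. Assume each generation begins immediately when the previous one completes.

2 generations

Weekly DD (7 × max(0, T̄ − 14.8)): 91.7, 121.8, 99.4, 12.6, 0.0, 79.1, 0.0, 32.2, 76.3, 25.2, 67.2, 25.9, 62.3, 32.2, 86.8, 57.4, 125.3, 28.7, 23.1.
Season total = 1047.2 DD.
Complete generations = ⌊1047.2 / 428⌋ = 2.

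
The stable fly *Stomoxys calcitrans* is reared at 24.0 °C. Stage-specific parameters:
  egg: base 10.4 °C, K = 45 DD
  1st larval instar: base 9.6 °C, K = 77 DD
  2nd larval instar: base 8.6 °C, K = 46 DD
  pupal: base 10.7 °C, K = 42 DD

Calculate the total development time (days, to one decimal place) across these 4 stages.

egg: 45 / (24.0 − 10.4) = 45 / 13.6 = 3.309 d.
1st larval instar: 77 / (24.0 − 9.6) = 77 / 14.4 = 5.347 d.
2nd larval instar: 46 / (24.0 − 8.6) = 46 / 15.4 = 2.987 d.
pupal: 42 / (24.0 − 10.7) = 42 / 13.3 = 3.158 d.
Sum = 14.801 ≈ 14.8 days.

14.8 days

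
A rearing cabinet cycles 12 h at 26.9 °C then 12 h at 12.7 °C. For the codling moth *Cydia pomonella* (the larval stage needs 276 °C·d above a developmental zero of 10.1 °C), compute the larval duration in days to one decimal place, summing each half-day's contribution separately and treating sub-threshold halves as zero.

Day half: max(0, 26.9 − 10.1) × 0.5 = 16.8 × 0.5 = 8.40 DD.
Night half: max(0, 12.7 − 10.1) × 0.5 = 2.6 × 0.5 = 1.30 DD.
Per 24 h: 9.70 DD/day.
Duration = 276 / 9.70 = 28.454 ≈ 28.5 days.

28.5 days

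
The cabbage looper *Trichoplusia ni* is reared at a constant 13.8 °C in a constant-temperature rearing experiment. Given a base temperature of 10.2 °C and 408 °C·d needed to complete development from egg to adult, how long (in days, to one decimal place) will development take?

Daily accumulation = 13.8 − 10.2 = 3.6 DD/day.
Duration = 408 / 3.6 = 113.333 ≈ 113.3 days.

113.3 days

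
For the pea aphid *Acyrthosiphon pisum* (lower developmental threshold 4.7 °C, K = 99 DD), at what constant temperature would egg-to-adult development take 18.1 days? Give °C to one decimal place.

Required daily accumulation = 99 / 18.1 = 5.470 DD/day.
T = T_base + 5.470 = 4.7 + 5.470 = 10.170 ≈ 10.2 °C.

10.2 °C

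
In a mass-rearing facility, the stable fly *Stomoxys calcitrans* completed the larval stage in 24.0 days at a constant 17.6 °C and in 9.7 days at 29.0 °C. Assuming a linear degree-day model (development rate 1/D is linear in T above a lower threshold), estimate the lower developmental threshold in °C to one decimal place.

9.9 °C

Under the model K = D·(T − T_b), so D₁·(T₁ − T_b) = D₂·(T₂ − T_b).
24.0·(17.6 − T_b) = 9.7·(29.0 − T_b)
T_b = (24.0·17.6 − 9.7·29.0) / (24.0 − 9.7) = 141.10 / 14.3 = 9.867 °C ≈ 9.9 °C.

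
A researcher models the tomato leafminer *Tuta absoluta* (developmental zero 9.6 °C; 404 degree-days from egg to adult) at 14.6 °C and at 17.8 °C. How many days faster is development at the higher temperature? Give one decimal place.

31.5 days

At 14.6 °C: 404 / (14.6 − 9.6) = 404 / 5.0 = 80.800 d.
At 17.8 °C: 404 / (17.8 − 9.6) = 404 / 8.2 = 49.268 d.
Difference = |80.800 − 49.268| = 31.532 ≈ 31.5 days.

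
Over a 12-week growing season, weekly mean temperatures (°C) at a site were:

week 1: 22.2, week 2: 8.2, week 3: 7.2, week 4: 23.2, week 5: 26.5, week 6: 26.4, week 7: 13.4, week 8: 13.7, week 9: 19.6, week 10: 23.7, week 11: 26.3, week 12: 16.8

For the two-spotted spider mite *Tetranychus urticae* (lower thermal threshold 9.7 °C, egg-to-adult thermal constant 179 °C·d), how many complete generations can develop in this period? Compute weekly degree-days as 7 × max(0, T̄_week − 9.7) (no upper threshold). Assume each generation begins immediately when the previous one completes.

4 generations

Weekly DD (7 × max(0, T̄ − 9.7)): 87.5, 0.0, 0.0, 94.5, 117.6, 116.9, 25.9, 28.0, 69.3, 98.0, 116.2, 49.7.
Season total = 803.6 DD.
Complete generations = ⌊803.6 / 179⌋ = 4.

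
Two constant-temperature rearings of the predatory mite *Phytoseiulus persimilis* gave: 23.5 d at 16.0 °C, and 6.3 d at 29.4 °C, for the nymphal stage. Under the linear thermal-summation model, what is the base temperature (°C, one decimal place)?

Equal thermal constants: D₁(T₁ − T_b) = D₂(T₂ − T_b).
23.5·(16.0 − T_b) = 6.3·(29.4 − T_b)
T_b = (23.5·16.0 − 6.3·29.4) / (23.5 − 6.3) = 190.78 / 17.2 = 11.092 °C ≈ 11.1 °C.

11.1 °C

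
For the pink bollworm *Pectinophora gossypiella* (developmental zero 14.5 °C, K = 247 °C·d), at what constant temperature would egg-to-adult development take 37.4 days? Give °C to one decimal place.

Required daily accumulation = 247 / 37.4 = 6.604 DD/day.
T = T_base + 6.604 = 14.5 + 6.604 = 21.104 ≈ 21.1 °C.

21.1 °C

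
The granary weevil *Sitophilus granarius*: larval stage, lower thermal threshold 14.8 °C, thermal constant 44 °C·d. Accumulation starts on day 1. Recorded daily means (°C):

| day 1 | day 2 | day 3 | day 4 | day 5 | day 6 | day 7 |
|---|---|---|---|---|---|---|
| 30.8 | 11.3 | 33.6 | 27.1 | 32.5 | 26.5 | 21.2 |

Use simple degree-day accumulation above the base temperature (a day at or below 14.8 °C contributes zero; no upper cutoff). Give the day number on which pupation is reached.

day 4

Daily DD above 14.8 °C: 16.0, 0.0, 18.8, 12.3, 17.7, 11.7, 6.4.
Cumulative: 16.0, 16.0, 34.8, 47.1, 64.8, 76.5, 82.9.
The total first reaches 44 DD on day 4.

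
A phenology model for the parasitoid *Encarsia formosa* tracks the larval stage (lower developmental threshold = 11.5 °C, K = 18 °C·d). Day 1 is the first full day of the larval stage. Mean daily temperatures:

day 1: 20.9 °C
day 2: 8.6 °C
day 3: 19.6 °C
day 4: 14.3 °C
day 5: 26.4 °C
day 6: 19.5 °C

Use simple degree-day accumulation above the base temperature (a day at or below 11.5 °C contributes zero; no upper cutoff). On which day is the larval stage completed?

Daily DD above 11.5 °C: 9.4, 0.0, 8.1, 2.8, 14.9, 8.0.
Cumulative: 9.4, 9.4, 17.5, 20.3, 35.2, 43.2.
The total first reaches 18 DD on day 4.

day 4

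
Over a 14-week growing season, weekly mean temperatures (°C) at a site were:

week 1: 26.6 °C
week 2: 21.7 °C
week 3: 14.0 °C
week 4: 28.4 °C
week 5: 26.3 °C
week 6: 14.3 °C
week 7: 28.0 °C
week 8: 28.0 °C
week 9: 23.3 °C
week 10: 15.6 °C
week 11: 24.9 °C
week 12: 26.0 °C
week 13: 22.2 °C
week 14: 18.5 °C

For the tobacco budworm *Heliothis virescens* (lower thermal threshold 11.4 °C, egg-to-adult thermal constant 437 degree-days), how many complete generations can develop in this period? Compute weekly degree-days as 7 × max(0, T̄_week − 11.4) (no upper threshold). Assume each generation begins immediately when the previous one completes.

2 generations

Weekly DD (7 × max(0, T̄ − 11.4)): 106.4, 72.1, 18.2, 119.0, 104.3, 20.3, 116.2, 116.2, 83.3, 29.4, 94.5, 102.2, 75.6, 49.7.
Season total = 1107.4 DD.
Complete generations = ⌊1107.4 / 437⌋ = 2.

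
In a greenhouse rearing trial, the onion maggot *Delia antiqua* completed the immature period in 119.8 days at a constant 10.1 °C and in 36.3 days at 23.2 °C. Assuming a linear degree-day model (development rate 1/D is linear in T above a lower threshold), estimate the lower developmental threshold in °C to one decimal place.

4.4 °C

Under the model K = D·(T − T_b), so D₁·(T₁ − T_b) = D₂·(T₂ − T_b).
119.8·(10.1 − T_b) = 36.3·(23.2 − T_b)
T_b = (119.8·10.1 − 36.3·23.2) / (119.8 − 36.3) = 367.82 / 83.5 = 4.405 °C ≈ 4.4 °C.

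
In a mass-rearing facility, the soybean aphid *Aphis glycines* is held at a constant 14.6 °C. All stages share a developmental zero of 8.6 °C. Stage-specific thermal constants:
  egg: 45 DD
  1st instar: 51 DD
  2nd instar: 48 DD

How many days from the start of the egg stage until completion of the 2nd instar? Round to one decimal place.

Daily accumulation at 14.6 °C = 14.6 − 8.6 = 6.0 DD/day.
Total K = 45 + 51 + 48 = 144 DD.
Total duration = 144 / 6.0 = 24.000 ≈ 24.0 days.

24.0 days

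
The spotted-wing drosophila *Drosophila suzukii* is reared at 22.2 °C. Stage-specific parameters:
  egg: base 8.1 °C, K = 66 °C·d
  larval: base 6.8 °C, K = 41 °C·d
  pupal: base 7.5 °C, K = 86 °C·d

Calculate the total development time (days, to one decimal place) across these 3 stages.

egg: 66 / (22.2 − 8.1) = 66 / 14.1 = 4.681 d.
larval: 41 / (22.2 − 6.8) = 41 / 15.4 = 2.662 d.
pupal: 86 / (22.2 − 7.5) = 86 / 14.7 = 5.850 d.
Sum = 13.194 ≈ 13.2 days.

13.2 days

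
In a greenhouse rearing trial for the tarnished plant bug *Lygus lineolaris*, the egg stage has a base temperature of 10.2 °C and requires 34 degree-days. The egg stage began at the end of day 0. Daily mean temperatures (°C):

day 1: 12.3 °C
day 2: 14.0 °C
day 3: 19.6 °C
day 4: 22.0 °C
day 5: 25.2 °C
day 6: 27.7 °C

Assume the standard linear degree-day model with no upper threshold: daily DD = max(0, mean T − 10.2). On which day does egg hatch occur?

day 5

Daily DD above 10.2 °C: 2.1, 3.8, 9.4, 11.8, 15.0, 17.5.
Cumulative: 2.1, 5.9, 15.3, 27.1, 42.1, 59.6.
The total first reaches 34 DD on day 5.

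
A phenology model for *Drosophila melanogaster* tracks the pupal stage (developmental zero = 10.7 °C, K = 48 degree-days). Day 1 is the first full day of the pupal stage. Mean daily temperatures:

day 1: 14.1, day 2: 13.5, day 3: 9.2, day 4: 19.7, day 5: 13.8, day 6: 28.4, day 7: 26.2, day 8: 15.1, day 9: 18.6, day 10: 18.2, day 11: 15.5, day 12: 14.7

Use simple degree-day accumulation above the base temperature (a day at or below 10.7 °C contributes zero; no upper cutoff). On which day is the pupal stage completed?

day 7

Daily DD above 10.7 °C: 3.4, 2.8, 0.0, 9.0, 3.1, 17.7, 15.5, 4.4, 7.9, 7.5, 4.8, 4.0.
Cumulative: 3.4, 6.2, 6.2, 15.2, 18.3, 36.0, 51.5, 55.9, 63.8, 71.3, 76.1, 80.1.
The total first reaches 48 DD on day 7.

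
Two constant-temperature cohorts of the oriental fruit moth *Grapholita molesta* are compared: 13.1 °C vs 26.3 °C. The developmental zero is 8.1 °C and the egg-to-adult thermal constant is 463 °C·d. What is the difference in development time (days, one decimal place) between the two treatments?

At 13.1 °C: 463 / (13.1 − 8.1) = 463 / 5.0 = 92.600 d.
At 26.3 °C: 463 / (26.3 − 8.1) = 463 / 18.2 = 25.440 d.
Difference = |92.600 − 25.440| = 67.160 ≈ 67.2 days.

67.2 days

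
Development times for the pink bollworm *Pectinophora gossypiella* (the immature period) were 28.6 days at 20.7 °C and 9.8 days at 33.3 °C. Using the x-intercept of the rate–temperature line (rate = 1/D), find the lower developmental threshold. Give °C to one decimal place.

Linear rate model ⇒ the product D·(T − T_b) is constant across temperatures.
28.6·(20.7 − T_b) = 9.8·(33.3 − T_b)
T_b = (28.6·20.7 − 9.8·33.3) / (28.6 − 9.8) = 265.68 / 18.8 = 14.132 °C ≈ 14.1 °C.

14.1 °C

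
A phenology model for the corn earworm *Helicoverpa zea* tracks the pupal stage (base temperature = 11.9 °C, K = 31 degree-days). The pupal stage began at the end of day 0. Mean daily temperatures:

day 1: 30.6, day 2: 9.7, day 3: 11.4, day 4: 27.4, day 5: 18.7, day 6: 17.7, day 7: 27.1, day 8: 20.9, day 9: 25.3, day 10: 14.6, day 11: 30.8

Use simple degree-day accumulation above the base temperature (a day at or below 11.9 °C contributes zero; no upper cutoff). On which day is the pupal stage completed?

day 4

Daily DD above 11.9 °C: 18.7, 0.0, 0.0, 15.5, 6.8, 5.8, 15.2, 9.0, 13.4, 2.7, 18.9.
Cumulative: 18.7, 18.7, 18.7, 34.2, 41.0, 46.8, 62.0, 71.0, 84.4, 87.1, 106.0.
The total first reaches 31 DD on day 4.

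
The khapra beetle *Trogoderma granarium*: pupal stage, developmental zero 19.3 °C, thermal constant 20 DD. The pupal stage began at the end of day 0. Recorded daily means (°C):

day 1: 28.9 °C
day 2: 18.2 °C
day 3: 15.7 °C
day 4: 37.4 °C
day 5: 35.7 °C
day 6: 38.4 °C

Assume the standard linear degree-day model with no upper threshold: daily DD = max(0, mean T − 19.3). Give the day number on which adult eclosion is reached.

day 4

Daily DD above 19.3 °C: 9.6, 0.0, 0.0, 18.1, 16.4, 19.1.
Cumulative: 9.6, 9.6, 9.6, 27.7, 44.1, 63.2.
The total first reaches 20 DD on day 4.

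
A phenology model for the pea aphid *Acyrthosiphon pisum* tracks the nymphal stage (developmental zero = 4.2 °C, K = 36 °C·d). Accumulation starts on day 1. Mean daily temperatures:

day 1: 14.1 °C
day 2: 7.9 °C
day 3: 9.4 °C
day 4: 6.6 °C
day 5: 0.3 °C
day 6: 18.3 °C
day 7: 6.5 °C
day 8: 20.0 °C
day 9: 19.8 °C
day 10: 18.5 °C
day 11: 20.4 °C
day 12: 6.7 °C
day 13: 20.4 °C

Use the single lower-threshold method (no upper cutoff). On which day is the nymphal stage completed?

Daily DD above 4.2 °C: 9.9, 3.7, 5.2, 2.4, 0.0, 14.1, 2.3, 15.8, 15.6, 14.3, 16.2, 2.5, 16.2.
Cumulative: 9.9, 13.6, 18.8, 21.2, 21.2, 35.3, 37.6, 53.4, 69.0, 83.3, 99.5, 102.0, 118.2.
The total first reaches 36 DD on day 7.

day 7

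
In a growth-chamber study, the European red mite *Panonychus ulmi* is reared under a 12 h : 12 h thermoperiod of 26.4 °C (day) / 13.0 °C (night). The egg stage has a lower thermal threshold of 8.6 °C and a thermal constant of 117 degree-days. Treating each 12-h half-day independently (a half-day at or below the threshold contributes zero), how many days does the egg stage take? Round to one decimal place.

10.5 days

Day half: max(0, 26.4 − 8.6) × 0.5 = 17.8 × 0.5 = 8.90 DD.
Night half: max(0, 13.0 − 8.6) × 0.5 = 4.4 × 0.5 = 2.20 DD.
Per 24 h: 11.10 DD/day.
Duration = 117 / 11.10 = 10.541 ≈ 10.5 days.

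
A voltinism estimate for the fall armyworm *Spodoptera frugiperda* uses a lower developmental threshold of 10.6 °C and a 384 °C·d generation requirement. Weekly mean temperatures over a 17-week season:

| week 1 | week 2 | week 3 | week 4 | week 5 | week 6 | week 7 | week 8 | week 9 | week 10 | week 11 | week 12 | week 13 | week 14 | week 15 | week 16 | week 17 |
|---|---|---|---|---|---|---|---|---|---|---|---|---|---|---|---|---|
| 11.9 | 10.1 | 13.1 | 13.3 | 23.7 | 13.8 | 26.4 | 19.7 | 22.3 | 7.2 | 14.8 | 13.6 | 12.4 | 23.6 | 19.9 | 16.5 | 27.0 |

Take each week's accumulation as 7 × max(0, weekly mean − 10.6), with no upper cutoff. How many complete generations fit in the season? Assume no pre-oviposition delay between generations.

2 generations

Weekly DD (7 × max(0, T̄ − 10.6)): 9.1, 0.0, 17.5, 18.9, 91.7, 22.4, 110.6, 63.7, 81.9, 0.0, 29.4, 21.0, 12.6, 91.0, 65.1, 41.3, 114.8.
Season total = 791.0 DD.
Complete generations = ⌊791.0 / 384⌋ = 2.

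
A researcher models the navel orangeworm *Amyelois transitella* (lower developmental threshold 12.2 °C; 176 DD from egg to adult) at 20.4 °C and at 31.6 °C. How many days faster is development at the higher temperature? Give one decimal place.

At 20.4 °C: 176 / (20.4 − 12.2) = 176 / 8.2 = 21.463 d.
At 31.6 °C: 176 / (31.6 − 12.2) = 176 / 19.4 = 9.072 d.
Difference = |21.463 − 9.072| = 12.391 ≈ 12.4 days.

12.4 days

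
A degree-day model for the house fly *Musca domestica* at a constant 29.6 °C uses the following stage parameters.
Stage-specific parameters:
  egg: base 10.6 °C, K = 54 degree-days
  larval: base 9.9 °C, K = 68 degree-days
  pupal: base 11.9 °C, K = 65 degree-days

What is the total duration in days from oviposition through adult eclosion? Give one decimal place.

10.0 days

egg: 54 / (29.6 − 10.6) = 54 / 19.0 = 2.842 d.
larval: 68 / (29.6 − 9.9) = 68 / 19.7 = 3.452 d.
pupal: 65 / (29.6 − 11.9) = 65 / 17.7 = 3.672 d.
Sum = 9.966 ≈ 10.0 days.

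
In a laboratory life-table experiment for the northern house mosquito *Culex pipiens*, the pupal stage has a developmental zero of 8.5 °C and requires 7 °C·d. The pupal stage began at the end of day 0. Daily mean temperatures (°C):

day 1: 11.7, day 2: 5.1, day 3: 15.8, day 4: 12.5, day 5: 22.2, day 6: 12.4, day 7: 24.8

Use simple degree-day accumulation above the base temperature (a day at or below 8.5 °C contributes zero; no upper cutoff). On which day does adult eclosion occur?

Daily DD above 8.5 °C: 3.2, 0.0, 7.3, 4.0, 13.7, 3.9, 16.3.
Cumulative: 3.2, 3.2, 10.5, 14.5, 28.2, 32.1, 48.4.
The total first reaches 7 DD on day 3.

day 3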